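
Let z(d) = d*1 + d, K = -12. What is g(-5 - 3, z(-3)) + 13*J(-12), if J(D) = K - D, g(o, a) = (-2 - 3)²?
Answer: 25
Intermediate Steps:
z(d) = 2*d (z(d) = d + d = 2*d)
g(o, a) = 25 (g(o, a) = (-5)² = 25)
J(D) = -12 - D
g(-5 - 3, z(-3)) + 13*J(-12) = 25 + 13*(-12 - 1*(-12)) = 25 + 13*(-12 + 12) = 25 + 13*0 = 25 + 0 = 25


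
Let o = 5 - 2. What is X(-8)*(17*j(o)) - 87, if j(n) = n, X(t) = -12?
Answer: -699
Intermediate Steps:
o = 3
X(-8)*(17*j(o)) - 87 = -204*3 - 87 = -12*51 - 87 = -612 - 87 = -699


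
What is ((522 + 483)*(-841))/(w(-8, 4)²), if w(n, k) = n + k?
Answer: -845205/16 ≈ -52825.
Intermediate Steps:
w(n, k) = k + n
((522 + 483)*(-841))/(w(-8, 4)²) = ((522 + 483)*(-841))/((4 - 8)²) = (1005*(-841))/((-4)²) = -845205/16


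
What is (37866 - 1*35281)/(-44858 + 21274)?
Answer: -235/2144 ≈ -0.10961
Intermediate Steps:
(37866 - 1*35281)/(-44858 + 21274) = (37866 - 35281)/(-23584) = 2585*(-1/23584) = -235/2144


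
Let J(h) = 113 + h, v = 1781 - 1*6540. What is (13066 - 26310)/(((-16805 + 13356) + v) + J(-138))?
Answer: 13244/8233 ≈ 1.6086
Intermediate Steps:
v = -4759 (v = 1781 - 6540 = -4759)
(13066 - 26310)/(((-16805 + 13356) + v) + J(-138)) = (13066 - 26310)/(((-16805 + 13356) - 4759) + (113 - 138)) = -13244/((-3449 - 4759) - 25) = -13244/(-8208 - 25) = -13244/(-8233) = -13244*(-1/8233) = 13244/8233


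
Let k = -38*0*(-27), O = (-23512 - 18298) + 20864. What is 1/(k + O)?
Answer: -1/20946 ≈ -4.7742e-5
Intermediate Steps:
O = -20946 (O = -41810 + 20864 = -20946)
k = 0 (k = 0*(-27) = 0)
1/(k + O) = 1/(0 - 20946) = 1/(-20946) = -1/20946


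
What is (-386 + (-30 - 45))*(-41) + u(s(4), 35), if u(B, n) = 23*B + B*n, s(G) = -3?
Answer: 18727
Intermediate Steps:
(-386 + (-30 - 45))*(-41) + u(s(4), 35) = (-386 + (-30 - 45))*(-41) - 3*(23 + 35) = (-386 - 75)*(-41) - 3*58 = -461*(-41) - 174 = 18901 - 174 = 18727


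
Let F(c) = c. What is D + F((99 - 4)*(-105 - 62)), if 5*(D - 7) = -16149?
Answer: -95439/5 ≈ -19088.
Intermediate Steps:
D = -16114/5 (D = 7 + (1/5)*(-16149) = 7 - 16149/5 = -16114/5 ≈ -3222.8)
D + F((99 - 4)*(-105 - 62)) = -16114/5 + (99 - 4)*(-105 - 62) = -16114/5 + 95*(-167) = -16114/5 - 15865 = -95439/5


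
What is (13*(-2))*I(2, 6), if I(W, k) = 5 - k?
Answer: 26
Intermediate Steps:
(13*(-2))*I(2, 6) = (13*(-2))*(5 - 1*6) = -26*(5 - 6) = -26*(-1) = 26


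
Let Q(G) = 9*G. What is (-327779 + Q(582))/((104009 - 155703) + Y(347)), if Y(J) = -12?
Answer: 322541/51706 ≈ 6.2380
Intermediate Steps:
(-327779 + Q(582))/((104009 - 155703) + Y(347)) = (-327779 + 9*582)/((104009 - 155703) - 12) = (-327779 + 5238)/(-51694 - 12) = -322541/(-51706) = -322541*(-1/51706) = 322541/51706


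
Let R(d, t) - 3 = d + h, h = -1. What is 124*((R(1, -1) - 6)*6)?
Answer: -2232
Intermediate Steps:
R(d, t) = 2 + d (R(d, t) = 3 + (d - 1) = 3 + (-1 + d) = 2 + d)
124*((R(1, -1) - 6)*6) = 124*(((2 + 1) - 6)*6) = 124*((3 - 6)*6) = 124*(-3*6) = 124*(-18) = -2232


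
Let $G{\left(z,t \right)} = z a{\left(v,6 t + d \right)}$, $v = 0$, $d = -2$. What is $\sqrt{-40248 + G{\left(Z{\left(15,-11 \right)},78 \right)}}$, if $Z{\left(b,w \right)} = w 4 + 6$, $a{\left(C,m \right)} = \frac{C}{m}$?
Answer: $6 i \sqrt{1118} \approx 200.62 i$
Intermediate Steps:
$Z{\left(b,w \right)} = 6 + 4 w$ ($Z{\left(b,w \right)} = 4 w + 6 = 6 + 4 w$)
$G{\left(z,t \right)} = 0$ ($G{\left(z,t \right)} = z \frac{0}{6 t - 2} = z \frac{0}{-2 + 6 t} = z 0 = 0$)
$\sqrt{-40248 + G{\left(Z{\left(15,-11 \right)},78 \right)}} = \sqrt{-40248 + 0} = \sqrt{-40248} = 6 i \sqrt{1118}$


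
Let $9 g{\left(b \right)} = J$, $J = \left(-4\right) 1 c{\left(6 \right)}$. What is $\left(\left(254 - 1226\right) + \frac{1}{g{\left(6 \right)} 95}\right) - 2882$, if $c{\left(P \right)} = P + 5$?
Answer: $- \frac{16109729}{4180} \approx -3854.0$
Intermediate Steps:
$c{\left(P \right)} = 5 + P$
$J = -44$ ($J = \left(-4\right) 1 \left(5 + 6\right) = \left(-4\right) 11 = -44$)
$g{\left(b \right)} = - \frac{44}{9}$ ($g{\left(b \right)} = \frac{1}{9} \left(-44\right) = - \frac{44}{9}$)
$\left(\left(254 - 1226\right) + \frac{1}{g{\left(6 \right)} 95}\right) - 2882 = \left(\left(254 - 1226\right) + \frac{1}{\left(- \frac{44}{9}\right) 95}\right) - 2882 = \left(-972 + \frac{1}{- \frac{4180}{9}}\right) - 2882 = \left(-972 - \frac{9}{4180}\right) - 2882 = - \frac{4062969}{4180} - 2882 = - \frac{16109729}{4180}$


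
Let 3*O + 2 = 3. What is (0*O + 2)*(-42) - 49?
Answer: -133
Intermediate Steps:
O = 1/3 (O = -2/3 + (1/3)*3 = -2/3 + 1 = 1/3 ≈ 0.33333)
(0*O + 2)*(-42) - 49 = (0*(1/3) + 2)*(-42) - 49 = (0 + 2)*(-42) - 49 = 2*(-42) - 49 = -84 - 49 = -133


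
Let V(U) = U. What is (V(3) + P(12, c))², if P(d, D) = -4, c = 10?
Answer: 1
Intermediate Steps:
(V(3) + P(12, c))² = (3 - 4)² = (-1)² = 1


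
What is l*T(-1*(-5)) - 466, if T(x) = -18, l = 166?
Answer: -3454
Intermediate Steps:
l*T(-1*(-5)) - 466 = 166*(-18) - 466 = -2988 - 466 = -3454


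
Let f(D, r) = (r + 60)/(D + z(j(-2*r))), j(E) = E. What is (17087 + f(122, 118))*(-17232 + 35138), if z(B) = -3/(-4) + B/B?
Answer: 151462860962/495 ≈ 3.0599e+8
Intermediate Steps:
z(B) = 7/4 (z(B) = -3*(-¼) + 1 = ¾ + 1 = 7/4)
f(D, r) = (60 + r)/(7/4 + D) (f(D, r) = (r + 60)/(D + 7/4) = (60 + r)/(7/4 + D))
(17087 + f(122, 118))*(-17232 + 35138) = (17087 + 4*(60 + 118)/(7 + 4*122))*(-17232 + 35138) = (17087 + 4*178/(7 + 488))*17906 = (17087 + 4*178/495)*17906 = (17087 + 4*(1/495)*178)*17906 = (17087 + 712/495)*17906 = (8458777/495)*17906 = 151462860962/495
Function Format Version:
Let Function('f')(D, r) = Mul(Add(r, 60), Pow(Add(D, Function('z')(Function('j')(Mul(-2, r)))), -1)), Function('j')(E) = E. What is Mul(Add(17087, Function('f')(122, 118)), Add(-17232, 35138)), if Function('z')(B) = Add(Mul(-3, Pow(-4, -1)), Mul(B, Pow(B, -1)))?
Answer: Rational(151462860962, 495) ≈ 3.0599e+8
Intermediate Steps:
Function('z')(B) = Rational(7, 4) (Function('z')(B) = Add(Mul(-3, Rational(-1, 4)), 1) = Add(Rational(3, 4), 1) = Rational(7, 4))
Function('f')(D, r) = Mul(Pow(Add(Rational(7, 4), D), -1), Add(60, r)) (Function('f')(D, r) = Mul(Add(r, 60), Pow(Add(D, Rational(7, 4)), -1)) = Mul(Add(60, r), Pow(Add(Rational(7, 4), D), -1)) = Mul(Pow(Add(Rational(7, 4), D), -1), Add(60, r)))
Mul(Add(17087, Function('f')(122, 118)), Add(-17232, 35138)) = Mul(Add(17087, Mul(4, Pow(Add(7, Mul(4, 122)), -1), Add(60, 118))), Add(-17232, 35138)) = Mul(Add(17087, Mul(4, Pow(Add(7, 488), -1), 178)), 17906) = Mul(Add(17087, Mul(4, Pow(495, -1), 178)), 17906) = Mul(Add(17087, Mul(4, Rational(1, 495), 178)), 17906) = Mul(Add(17087, Rational(712, 495)), 17906) = Mul(Rational(8458777, 495), 17906) = Rational(151462860962, 495)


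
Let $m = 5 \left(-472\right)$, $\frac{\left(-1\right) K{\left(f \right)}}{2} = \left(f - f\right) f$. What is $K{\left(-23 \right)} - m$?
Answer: $2360$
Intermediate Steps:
$K{\left(f \right)} = 0$ ($K{\left(f \right)} = - 2 \left(f - f\right) f = - 2 \cdot 0 f = \left(-2\right) 0 = 0$)
$m = -2360$
$K{\left(-23 \right)} - m = 0 - -2360 = 0 + 2360 = 2360$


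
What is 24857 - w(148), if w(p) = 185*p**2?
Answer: -4027383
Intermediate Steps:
24857 - w(148) = 24857 - 185*148**2 = 24857 - 185*21904 = 24857 - 1*4052240 = 24857 - 4052240 = -4027383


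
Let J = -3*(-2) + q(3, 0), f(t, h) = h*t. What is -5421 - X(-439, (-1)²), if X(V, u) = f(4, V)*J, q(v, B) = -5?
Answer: -3665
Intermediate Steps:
J = 1 (J = -3*(-2) - 5 = 6 - 5 = 1)
X(V, u) = 4*V (X(V, u) = (V*4)*1 = (4*V)*1 = 4*V)
-5421 - X(-439, (-1)²) = -5421 - 4*(-439) = -5421 - 1*(-1756) = -5421 + 1756 = -3665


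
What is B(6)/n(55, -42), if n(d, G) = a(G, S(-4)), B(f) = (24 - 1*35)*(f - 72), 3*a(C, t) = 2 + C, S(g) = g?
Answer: -1089/20 ≈ -54.450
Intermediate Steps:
a(C, t) = 2/3 + C/3 (a(C, t) = (2 + C)/3 = 2/3 + C/3)
B(f) = 792 - 11*f (B(f) = (24 - 35)*(-72 + f) = -11*(-72 + f) = 792 - 11*f)
n(d, G) = 2/3 + G/3
B(6)/n(55, -42) = (792 - 11*6)/(2/3 + (1/3)*(-42)) = (792 - 66)/(2/3 - 14) = 726/(-40/3) = 726*(-3/40) = -1089/20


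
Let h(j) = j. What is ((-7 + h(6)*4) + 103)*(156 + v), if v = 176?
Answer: 39840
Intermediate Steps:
((-7 + h(6)*4) + 103)*(156 + v) = ((-7 + 6*4) + 103)*(156 + 176) = ((-7 + 24) + 103)*332 = (17 + 103)*332 = 120*332 = 39840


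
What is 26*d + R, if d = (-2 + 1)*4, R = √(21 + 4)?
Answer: -99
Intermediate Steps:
R = 5 (R = √25 = 5)
d = -4 (d = -1*4 = -4)
26*d + R = 26*(-4) + 5 = -104 + 5 = -99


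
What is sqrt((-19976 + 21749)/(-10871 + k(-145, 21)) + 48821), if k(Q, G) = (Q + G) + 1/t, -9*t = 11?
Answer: sqrt(79360281107486)/40318 ≈ 220.95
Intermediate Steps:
t = -11/9 (t = -1/9*11 = -11/9 ≈ -1.2222)
k(Q, G) = -9/11 + G + Q (k(Q, G) = (Q + G) + 1/(-11/9) = (G + Q) - 9/11 = -9/11 + G + Q)
sqrt((-19976 + 21749)/(-10871 + k(-145, 21)) + 48821) = sqrt((-19976 + 21749)/(-10871 + (-9/11 + 21 - 145)) + 48821) = sqrt(1773/(-10871 - 1373/11) + 48821) = sqrt(1773/(-120954/11) + 48821) = sqrt(1773*(-11/120954) + 48821) = sqrt(-6501/40318 + 48821) = sqrt(1968358577/40318) = sqrt(79360281107486)/40318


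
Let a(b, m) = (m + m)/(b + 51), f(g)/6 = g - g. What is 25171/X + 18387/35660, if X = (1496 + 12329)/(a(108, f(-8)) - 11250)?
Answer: -403908868989/19719980 ≈ -20482.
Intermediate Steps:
f(g) = 0 (f(g) = 6*(g - g) = 6*0 = 0)
a(b, m) = 2*m/(51 + b) (a(b, m) = (2*m)/(51 + b) = 2*m/(51 + b))
X = -553/450 (X = (1496 + 12329)/(2*0/(51 + 108) - 11250) = 13825/(2*0/159 - 11250) = 13825/(2*0*(1/159) - 11250) = 13825/(0 - 11250) = 13825/(-11250) = 13825*(-1/11250) = -553/450 ≈ -1.2289)
25171/X + 18387/35660 = 25171/(-553/450) + 18387/35660 = 25171*(-450/553) + 18387*(1/35660) = -11326950/553 + 18387/35660 = -403908868989/19719980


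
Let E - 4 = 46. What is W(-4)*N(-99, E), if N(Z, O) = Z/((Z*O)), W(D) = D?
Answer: -2/25 ≈ -0.080000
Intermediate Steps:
E = 50 (E = 4 + 46 = 50)
N(Z, O) = 1/O (N(Z, O) = Z/((O*Z)) = Z*(1/(O*Z)) = 1/O)
W(-4)*N(-99, E) = -4/50 = -4*1/50 = -2/25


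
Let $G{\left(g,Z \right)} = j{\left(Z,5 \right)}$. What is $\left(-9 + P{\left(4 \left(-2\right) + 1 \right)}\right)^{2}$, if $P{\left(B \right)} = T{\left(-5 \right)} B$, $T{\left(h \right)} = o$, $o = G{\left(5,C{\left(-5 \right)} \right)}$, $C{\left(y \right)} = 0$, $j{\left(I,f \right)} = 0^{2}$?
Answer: $81$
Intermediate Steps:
$j{\left(I,f \right)} = 0$
$G{\left(g,Z \right)} = 0$
$o = 0$
$T{\left(h \right)} = 0$
$P{\left(B \right)} = 0$ ($P{\left(B \right)} = 0 B = 0$)
$\left(-9 + P{\left(4 \left(-2\right) + 1 \right)}\right)^{2} = \left(-9 + 0\right)^{2} = \left(-9\right)^{2} = 81$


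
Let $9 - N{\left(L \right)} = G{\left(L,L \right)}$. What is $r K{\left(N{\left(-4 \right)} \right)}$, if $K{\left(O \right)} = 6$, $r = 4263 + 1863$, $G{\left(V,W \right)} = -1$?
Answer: $36756$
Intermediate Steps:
$N{\left(L \right)} = 10$ ($N{\left(L \right)} = 9 - -1 = 9 + 1 = 10$)
$r = 6126$
$r K{\left(N{\left(-4 \right)} \right)} = 6126 \cdot 6 = 36756$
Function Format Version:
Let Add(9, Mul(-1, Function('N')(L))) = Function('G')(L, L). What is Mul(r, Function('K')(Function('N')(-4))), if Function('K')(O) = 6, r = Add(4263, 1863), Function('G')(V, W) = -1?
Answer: 36756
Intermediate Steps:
Function('N')(L) = 10 (Function('N')(L) = Add(9, Mul(-1, -1)) = Add(9, 1) = 10)
r = 6126
Mul(r, Function('K')(Function('N')(-4))) = Mul(6126, 6) = 36756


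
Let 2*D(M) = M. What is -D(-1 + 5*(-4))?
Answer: 21/2 ≈ 10.500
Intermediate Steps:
D(M) = M/2
-D(-1 + 5*(-4)) = -(-1 + 5*(-4))/2 = -(-1 - 20)/2 = -(-21)/2 = -1*(-21/2) = 21/2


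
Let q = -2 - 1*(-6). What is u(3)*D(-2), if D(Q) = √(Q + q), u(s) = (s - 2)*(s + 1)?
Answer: 4*√2 ≈ 5.6569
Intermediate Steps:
q = 4 (q = -2 + 6 = 4)
u(s) = (1 + s)*(-2 + s) (u(s) = (-2 + s)*(1 + s) = (1 + s)*(-2 + s))
D(Q) = √(4 + Q) (D(Q) = √(Q + 4) = √(4 + Q))
u(3)*D(-2) = (-2 + 3² - 1*3)*√(4 - 2) = (-2 + 9 - 3)*√2 = 4*√2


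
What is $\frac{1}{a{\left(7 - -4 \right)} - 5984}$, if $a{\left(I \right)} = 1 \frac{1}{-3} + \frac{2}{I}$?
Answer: $- \frac{33}{197477} \approx -0.00016711$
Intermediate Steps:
$a{\left(I \right)} = - \frac{1}{3} + \frac{2}{I}$ ($a{\left(I \right)} = 1 \left(- \frac{1}{3}\right) + \frac{2}{I} = - \frac{1}{3} + \frac{2}{I}$)
$\frac{1}{a{\left(7 - -4 \right)} - 5984} = \frac{1}{\frac{6 - \left(7 - -4\right)}{3 \left(7 - -4\right)} - 5984} = \frac{1}{\frac{6 - \left(7 + 4\right)}{3 \left(7 + 4\right)} - 5984} = \frac{1}{\frac{6 - 11}{3 \cdot 11} - 5984} = \frac{1}{\frac{1}{3} \cdot \frac{1}{11} \left(6 - 11\right) - 5984} = \frac{1}{\frac{1}{3} \cdot \frac{1}{11} \left(-5\right) - 5984} = \frac{1}{- \frac{5}{33} - 5984} = \frac{1}{- \frac{197477}{33}} = - \frac{33}{197477}$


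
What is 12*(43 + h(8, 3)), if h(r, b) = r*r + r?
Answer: 1380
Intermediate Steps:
h(r, b) = r + r² (h(r, b) = r² + r = r + r²)
12*(43 + h(8, 3)) = 12*(43 + 8*(1 + 8)) = 12*(43 + 8*9) = 12*(43 + 72) = 12*115 = 1380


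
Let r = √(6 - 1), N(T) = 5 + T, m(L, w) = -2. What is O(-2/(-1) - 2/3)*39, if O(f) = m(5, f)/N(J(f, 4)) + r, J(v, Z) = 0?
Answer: -78/5 + 39*√5 ≈ 71.607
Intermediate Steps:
r = √5 ≈ 2.2361
O(f) = -⅖ + √5 (O(f) = -2/(5 + 0) + √5 = -2/5 + √5 = -2*⅕ + √5 = -⅖ + √5)
O(-2/(-1) - 2/3)*39 = (-⅖ + √5)*39 = -78/5 + 39*√5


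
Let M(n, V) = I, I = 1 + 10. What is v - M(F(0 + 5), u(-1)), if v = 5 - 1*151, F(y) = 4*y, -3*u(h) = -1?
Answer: -157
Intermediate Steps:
u(h) = ⅓ (u(h) = -⅓*(-1) = ⅓)
v = -146 (v = 5 - 151 = -146)
I = 11
M(n, V) = 11
v - M(F(0 + 5), u(-1)) = -146 - 1*11 = -146 - 11 = -157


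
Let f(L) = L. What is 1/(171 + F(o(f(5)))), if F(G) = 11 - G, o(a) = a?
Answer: 1/177 ≈ 0.0056497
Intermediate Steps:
1/(171 + F(o(f(5)))) = 1/(171 + (11 - 1*5)) = 1/(171 + (11 - 5)) = 1/(171 + 6) = 1/177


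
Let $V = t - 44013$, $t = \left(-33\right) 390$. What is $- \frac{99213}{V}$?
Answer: $\frac{33071}{18961} \approx 1.7442$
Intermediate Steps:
$t = -12870$
$V = -56883$ ($V = -12870 - 44013 = -56883$)
$- \frac{99213}{V} = - \frac{99213}{-56883} = \left(-99213\right) \left(- \frac{1}{56883}\right) = \frac{33071}{18961}$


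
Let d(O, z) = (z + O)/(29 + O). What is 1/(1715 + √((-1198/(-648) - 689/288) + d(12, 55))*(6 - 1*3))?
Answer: 4050144/6945973781 - 12*√9503390/34729868905 ≈ 0.00058203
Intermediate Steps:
d(O, z) = (O + z)/(29 + O)
1/(1715 + √((-1198/(-648) - 689/288) + d(12, 55))*(6 - 1*3)) = 1/(1715 + √((-1198/(-648) - 689/288) + (12 + 55)/(29 + 12))*(6 - 1*3)) = 1/(1715 + √((-1198*(-1/648) - 689*1/288) + 67/41)*(6 - 3)) = 1/(1715 + √((599/324 - 689/288) + (1/41)*67)*3) = 1/(1715 + √(-1409/2592 + 67/41)*3) = 1/(1715 + √(115895/106272)*3) = 1/(1715 + (√9503390/2952)*3) = 1/(1715 + √9503390/984)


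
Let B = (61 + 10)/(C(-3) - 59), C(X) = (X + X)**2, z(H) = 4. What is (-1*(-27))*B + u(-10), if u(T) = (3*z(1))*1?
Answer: -1641/23 ≈ -71.348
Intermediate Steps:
u(T) = 12 (u(T) = (3*4)*1 = 12*1 = 12)
C(X) = 4*X**2 (C(X) = (2*X)**2 = 4*X**2)
B = -71/23 (B = (61 + 10)/(4*(-3)**2 - 59) = 71/(4*9 - 59) = 71/(36 - 59) = 71/(-23) = 71*(-1/23) = -71/23 ≈ -3.0870)
(-1*(-27))*B + u(-10) = -1*(-27)*(-71/23) + 12 = 27*(-71/23) + 12 = -1917/23 + 12 = -1641/23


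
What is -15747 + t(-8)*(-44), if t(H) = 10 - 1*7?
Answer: -15879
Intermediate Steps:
t(H) = 3 (t(H) = 10 - 7 = 3)
-15747 + t(-8)*(-44) = -15747 + 3*(-44) = -15747 - 132 = -15879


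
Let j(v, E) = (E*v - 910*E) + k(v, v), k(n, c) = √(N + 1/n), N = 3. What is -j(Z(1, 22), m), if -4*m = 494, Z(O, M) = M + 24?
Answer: -106704 - √6394/46 ≈ -1.0671e+5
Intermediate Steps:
k(n, c) = √(3 + 1/n)
Z(O, M) = 24 + M
m = -247/2 (m = -¼*494 = -247/2 ≈ -123.50)
j(v, E) = √(3 + 1/v) - 910*E + E*v (j(v, E) = (E*v - 910*E) + √(3 + 1/v) = (-910*E + E*v) + √(3 + 1/v) = √(3 + 1/v) - 910*E + E*v)
-j(Z(1, 22), m) = -(√(3 + 1/(24 + 22)) - 910*(-247/2) - 247*(24 + 22)/2) = -(√(3 + 1/46) + 112385 - 247/2*46) = -(√(3 + 1/46) + 112385 - 5681) = -(√(139/46) + 112385 - 5681) = -(√6394/46 + 112385 - 5681) = -(106704 + √6394/46) = -106704 - √6394/46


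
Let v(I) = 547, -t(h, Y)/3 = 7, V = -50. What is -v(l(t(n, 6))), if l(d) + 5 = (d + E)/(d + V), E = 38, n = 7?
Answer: -547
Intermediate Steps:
t(h, Y) = -21 (t(h, Y) = -3*7 = -21)
l(d) = -5 + (38 + d)/(-50 + d) (l(d) = -5 + (d + 38)/(d - 50) = -5 + (38 + d)/(-50 + d))
-v(l(t(n, 6))) = -1*547 = -547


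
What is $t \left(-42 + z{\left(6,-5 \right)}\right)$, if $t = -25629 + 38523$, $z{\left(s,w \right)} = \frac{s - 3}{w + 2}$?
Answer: $-554442$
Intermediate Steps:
$z{\left(s,w \right)} = \frac{-3 + s}{2 + w}$
$t = 12894$
$t \left(-42 + z{\left(6,-5 \right)}\right) = 12894 \left(-42 + \frac{-3 + 6}{2 - 5}\right) = 12894 \left(-42 + \frac{1}{-3} \cdot 3\right) = 12894 \left(-42 - 1\right) = 12894 \left(-43\right) = -554442$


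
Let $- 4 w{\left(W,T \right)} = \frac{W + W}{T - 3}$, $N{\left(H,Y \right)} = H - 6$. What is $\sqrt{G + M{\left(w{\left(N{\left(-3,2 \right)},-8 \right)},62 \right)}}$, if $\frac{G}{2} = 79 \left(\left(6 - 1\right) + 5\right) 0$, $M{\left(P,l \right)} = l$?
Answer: $\sqrt{62} \approx 7.874$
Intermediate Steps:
$N{\left(H,Y \right)} = -6 + H$ ($N{\left(H,Y \right)} = H - 6 = -6 + H$)
$w{\left(W,T \right)} = - \frac{W}{2 \left(-3 + T\right)}$ ($w{\left(W,T \right)} = - \frac{\left(W + W\right) \frac{1}{T - 3}}{4} = - \frac{2 W \frac{1}{-3 + T}}{4} = - \frac{W}{2 \left(-3 + T\right)}$)
$G = 0$ ($G = 2 \cdot 79 \left(\left(6 - 1\right) + 5\right) 0 = 2 \cdot 79 \left(5 + 5\right) 0 = 2 \cdot 79 \cdot 10 \cdot 0 = 2 \cdot 79 \cdot 0 = 2 \cdot 0 = 0$)
$\sqrt{G + M{\left(w{\left(N{\left(-3,2 \right)},-8 \right)},62 \right)}} = \sqrt{0 + 62} = \sqrt{62}$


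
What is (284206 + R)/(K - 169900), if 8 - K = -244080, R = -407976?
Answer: -61885/37094 ≈ -1.6683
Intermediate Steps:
K = 244088 (K = 8 - 1*(-244080) = 8 + 244080 = 244088)
(284206 + R)/(K - 169900) = (284206 - 407976)/(244088 - 169900) = -123770/74188 = -123770*1/74188 = -61885/37094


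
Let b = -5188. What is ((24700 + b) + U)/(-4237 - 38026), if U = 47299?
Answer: -66811/42263 ≈ -1.5808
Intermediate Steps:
((24700 + b) + U)/(-4237 - 38026) = ((24700 - 5188) + 47299)/(-4237 - 38026) = (19512 + 47299)/(-42263) = 66811*(-1/42263) = -66811/42263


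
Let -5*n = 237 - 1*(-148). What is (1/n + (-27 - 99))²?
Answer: 94148209/5929 ≈ 15879.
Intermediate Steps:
n = -77 (n = -(237 - 1*(-148))/5 = -(237 + 148)/5 = -⅕*385 = -77)
(1/n + (-27 - 99))² = (1/(-77) + (-27 - 99))² = (-1/77 - 126)² = (-9703/77)² = 94148209/5929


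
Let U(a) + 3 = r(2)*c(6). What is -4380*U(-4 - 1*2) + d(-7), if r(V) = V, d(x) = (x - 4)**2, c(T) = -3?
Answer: 39541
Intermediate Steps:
d(x) = (-4 + x)**2
U(a) = -9 (U(a) = -3 + 2*(-3) = -3 - 6 = -9)
-4380*U(-4 - 1*2) + d(-7) = -4380*(-9) + (-4 - 7)**2 = -438*(-90) + (-11)**2 = 39420 + 121 = 39541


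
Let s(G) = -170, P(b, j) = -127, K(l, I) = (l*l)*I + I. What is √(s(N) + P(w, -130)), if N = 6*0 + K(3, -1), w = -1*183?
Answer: 3*I*√33 ≈ 17.234*I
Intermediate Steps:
K(l, I) = I + I*l² (K(l, I) = l²*I + I = I*l² + I = I + I*l²)
w = -183
N = -10 (N = 6*0 - (1 + 3²) = 0 - (1 + 9) = 0 - 1*10 = 0 - 10 = -10)
√(s(N) + P(w, -130)) = √(-170 - 127) = √(-297) = 3*I*√33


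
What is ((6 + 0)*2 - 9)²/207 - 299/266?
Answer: -6611/6118 ≈ -1.0806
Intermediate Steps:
((6 + 0)*2 - 9)²/207 - 299/266 = (6*2 - 9)²*(1/207) - 299*1/266 = (12 - 9)²*(1/207) - 299/266 = 3²*(1/207) - 299/266 = 9*(1/207) - 299/266 = 1/23 - 299/266 = -6611/6118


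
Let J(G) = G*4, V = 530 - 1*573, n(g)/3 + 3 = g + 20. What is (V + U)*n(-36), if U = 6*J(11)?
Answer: -12597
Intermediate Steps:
n(g) = 51 + 3*g (n(g) = -9 + 3*(g + 20) = -9 + 3*(20 + g) = -9 + (60 + 3*g) = 51 + 3*g)
V = -43 (V = 530 - 573 = -43)
J(G) = 4*G
U = 264 (U = 6*(4*11) = 6*44 = 264)
(V + U)*n(-36) = (-43 + 264)*(51 + 3*(-36)) = 221*(51 - 108) = 221*(-57) = -12597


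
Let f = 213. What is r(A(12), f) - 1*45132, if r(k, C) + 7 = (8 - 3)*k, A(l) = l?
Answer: -45079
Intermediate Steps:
r(k, C) = -7 + 5*k (r(k, C) = -7 + (8 - 3)*k = -7 + 5*k)
r(A(12), f) - 1*45132 = (-7 + 5*12) - 1*45132 = (-7 + 60) - 45132 = 53 - 45132 = -45079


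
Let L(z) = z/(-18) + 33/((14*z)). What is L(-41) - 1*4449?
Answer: -11486032/2583 ≈ -4446.8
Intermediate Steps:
L(z) = -z/18 + 33/(14*z) (L(z) = z*(-1/18) + 33*(1/(14*z)) = -z/18 + 33/(14*z))
L(-41) - 1*4449 = (-1/18*(-41) + (33/14)/(-41)) - 1*4449 = (41/18 + (33/14)*(-1/41)) - 4449 = (41/18 - 33/574) - 4449 = 5735/2583 - 4449 = -11486032/2583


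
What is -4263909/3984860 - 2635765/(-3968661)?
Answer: -6418854837949/15814558472460 ≈ -0.40588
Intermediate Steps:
-4263909/3984860 - 2635765/(-3968661) = -4263909*1/3984860 - 2635765*(-1/3968661) = -4263909/3984860 + 2635765/3968661 = -6418854837949/15814558472460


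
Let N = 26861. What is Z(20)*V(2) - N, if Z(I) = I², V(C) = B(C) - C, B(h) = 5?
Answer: -25661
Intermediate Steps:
V(C) = 5 - C
Z(20)*V(2) - N = 20²*(5 - 1*2) - 1*26861 = 400*(5 - 2) - 26861 = 400*3 - 26861 = 1200 - 26861 = -25661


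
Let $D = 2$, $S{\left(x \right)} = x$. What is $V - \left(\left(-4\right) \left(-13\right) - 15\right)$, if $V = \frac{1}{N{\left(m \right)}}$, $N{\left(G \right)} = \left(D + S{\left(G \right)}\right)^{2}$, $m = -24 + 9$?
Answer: $- \frac{6252}{169} \approx -36.994$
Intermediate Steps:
$m = -15$
$N{\left(G \right)} = \left(2 + G\right)^{2}$
$V = \frac{1}{169}$ ($V = \frac{1}{\left(2 - 15\right)^{2}} = \frac{1}{\left(-13\right)^{2}} = \frac{1}{169} \approx 0.0059172$)
$V - \left(\left(-4\right) \left(-13\right) - 15\right) = \frac{1}{169} - \left(\left(-4\right) \left(-13\right) - 15\right) = \frac{1}{169} - \left(52 - 15\right) = \frac{1}{169} - 37 = - \frac{6252}{169}$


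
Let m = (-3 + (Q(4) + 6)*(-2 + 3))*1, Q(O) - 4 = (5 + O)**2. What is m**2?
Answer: 7744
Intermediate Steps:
Q(O) = 4 + (5 + O)**2
m = 88 (m = (-3 + ((4 + (5 + 4)**2) + 6)*(-2 + 3))*1 = (-3 + ((4 + 9**2) + 6)*1)*1 = (-3 + ((4 + 81) + 6)*1)*1 = (-3 + (85 + 6)*1)*1 = (-3 + 91*1)*1 = (-3 + 91)*1 = 88*1 = 88)
m**2 = 88**2 = 7744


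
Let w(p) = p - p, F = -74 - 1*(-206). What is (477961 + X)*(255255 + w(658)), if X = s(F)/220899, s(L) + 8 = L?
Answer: 1283338356350765/10519 ≈ 1.2200e+11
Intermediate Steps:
F = 132 (F = -74 + 206 = 132)
s(L) = -8 + L
X = 124/220899 (X = (-8 + 132)/220899 = 124*(1/220899) = 124/220899 ≈ 0.00056134)
w(p) = 0
(477961 + X)*(255255 + w(658)) = (477961 + 124/220899)*(255255 + 0) = (105581107063/220899)*255255 = 1283338356350765/10519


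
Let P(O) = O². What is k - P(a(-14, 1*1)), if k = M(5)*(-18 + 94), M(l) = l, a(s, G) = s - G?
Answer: 155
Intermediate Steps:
k = 380 (k = 5*(-18 + 94) = 5*76 = 380)
k - P(a(-14, 1*1)) = 380 - (-14 - 1)² = 380 - 1*(-15)² = 380 - 1*225 = 380 - 225 = 155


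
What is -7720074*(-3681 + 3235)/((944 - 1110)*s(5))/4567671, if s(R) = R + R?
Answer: -95643139/210620385 ≈ -0.45410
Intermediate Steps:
s(R) = 2*R
-7720074*(-3681 + 3235)/((944 - 1110)*s(5))/4567671 = -7720074*(-3681 + 3235)/(10*(944 - 1110))/4567671 = -7720074/(10*(-166/(-446)))*(1/4567671) = -7720074/(10*(-166*(-1/446)))*(1/4567671) = -7720074/(10*(83/223))*(1/4567671) = -7720074/830/223*(1/4567671) = -7720074*223/830*(1/4567671) = -860788251/415*1/4567671 = -95643139/210620385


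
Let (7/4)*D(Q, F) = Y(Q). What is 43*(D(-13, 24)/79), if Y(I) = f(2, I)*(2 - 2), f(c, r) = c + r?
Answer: 0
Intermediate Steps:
Y(I) = 0 (Y(I) = (2 + I)*(2 - 2) = (2 + I)*0 = 0)
D(Q, F) = 0 (D(Q, F) = (4/7)*0 = 0)
43*(D(-13, 24)/79) = 43*(0/79) = 43*(0*(1/79)) = 43*0 = 0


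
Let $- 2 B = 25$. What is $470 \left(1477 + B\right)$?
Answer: $688315$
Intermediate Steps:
$B = - \frac{25}{2}$ ($B = \left(- \frac{1}{2}\right) 25 = - \frac{25}{2} \approx -12.5$)
$470 \left(1477 + B\right) = 470 \left(1477 - \frac{25}{2}\right) = 470 \cdot \frac{2929}{2} = 688315$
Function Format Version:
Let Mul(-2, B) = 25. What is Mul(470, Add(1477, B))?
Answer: 688315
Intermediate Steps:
B = Rational(-25, 2) (B = Mul(Rational(-1, 2), 25) = Rational(-25, 2) ≈ -12.500)
Mul(470, Add(1477, B)) = Mul(470, Add(1477, Rational(-25, 2))) = Mul(470, Rational(2929, 2)) = 688315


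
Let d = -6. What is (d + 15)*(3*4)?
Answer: 108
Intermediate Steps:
(d + 15)*(3*4) = (-6 + 15)*(3*4) = 9*12 = 108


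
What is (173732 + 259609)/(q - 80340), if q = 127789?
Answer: 433341/47449 ≈ 9.1328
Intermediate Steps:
(173732 + 259609)/(q - 80340) = (173732 + 259609)/(127789 - 80340) = 433341/47449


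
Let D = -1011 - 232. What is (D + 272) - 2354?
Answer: -3325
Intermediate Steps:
D = -1243
(D + 272) - 2354 = (-1243 + 272) - 2354 = -971 - 2354 = -3325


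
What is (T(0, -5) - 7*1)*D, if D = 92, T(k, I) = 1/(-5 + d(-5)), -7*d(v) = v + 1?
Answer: -20608/31 ≈ -664.77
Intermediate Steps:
d(v) = -⅐ - v/7 (d(v) = -(v + 1)/7 = -(1 + v)/7 = -⅐ - v/7)
T(k, I) = -7/31 (T(k, I) = 1/(-5 + (-⅐ - ⅐*(-5))) = 1/(-5 + (-⅐ + 5/7)) = 1/(-5 + 4/7) = 1/(-31/7) = -7/31)
(T(0, -5) - 7*1)*D = (-7/31 - 7*1)*92 = (-7/31 - 7)*92 = -224/31*92 = -20608/31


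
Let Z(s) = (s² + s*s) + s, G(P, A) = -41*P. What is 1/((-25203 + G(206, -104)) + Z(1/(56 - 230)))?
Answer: -7569/254689324 ≈ -2.9719e-5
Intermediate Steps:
Z(s) = s + 2*s² (Z(s) = (s² + s²) + s = 2*s² + s = s + 2*s²)
1/((-25203 + G(206, -104)) + Z(1/(56 - 230))) = 1/((-25203 - 41*206) + (1 + 2/(56 - 230))/(56 - 230)) = 1/((-25203 - 8446) + (1 + 2/(-174))/(-174)) = 1/(-33649 - (1 + 2*(-1/174))/174) = 1/(-33649 - (1 - 1/87)/174) = 1/(-33649 - 1/174*86/87) = 1/(-33649 - 43/7569) = 1/(-254689324/7569) = -7569/254689324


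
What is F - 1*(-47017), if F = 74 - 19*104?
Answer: 45115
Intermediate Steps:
F = -1902 (F = 74 - 1976 = -1902)
F - 1*(-47017) = -1902 - 1*(-47017) = -1902 + 47017 = 45115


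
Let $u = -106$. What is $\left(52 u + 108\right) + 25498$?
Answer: $20094$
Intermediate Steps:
$\left(52 u + 108\right) + 25498 = \left(52 \left(-106\right) + 108\right) + 25498 = \left(-5512 + 108\right) + 25498 = -5404 + 25498 = 20094$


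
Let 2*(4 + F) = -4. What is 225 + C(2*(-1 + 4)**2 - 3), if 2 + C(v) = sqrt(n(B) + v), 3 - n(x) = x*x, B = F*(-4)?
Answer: 223 + 3*I*sqrt(62) ≈ 223.0 + 23.622*I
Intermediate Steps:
F = -6 (F = -4 + (1/2)*(-4) = -4 - 2 = -6)
B = 24 (B = -6*(-4) = 24)
n(x) = 3 - x**2 (n(x) = 3 - x*x = 3 - x**2)
C(v) = -2 + sqrt(-573 + v) (C(v) = -2 + sqrt((3 - 1*24**2) + v) = -2 + sqrt((3 - 1*576) + v) = -2 + sqrt((3 - 576) + v) = -2 + sqrt(-573 + v))
225 + C(2*(-1 + 4)**2 - 3) = 225 + (-2 + sqrt(-573 + (2*(-1 + 4)**2 - 3))) = 225 + (-2 + sqrt(-573 + (2*3**2 - 3))) = 225 + (-2 + sqrt(-573 + (2*9 - 3))) = 225 + (-2 + sqrt(-573 + (18 - 3))) = 225 + (-2 + sqrt(-573 + 15)) = 225 + (-2 + sqrt(-558)) = 225 + (-2 + 3*I*sqrt(62)) = 223 + 3*I*sqrt(62)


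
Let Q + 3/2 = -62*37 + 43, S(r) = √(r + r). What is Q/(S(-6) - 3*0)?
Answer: 4505*I*√3/12 ≈ 650.24*I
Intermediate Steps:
S(r) = √2*√r (S(r) = √(2*r) = √2*√r)
Q = -4505/2 (Q = -3/2 + (-62*37 + 43) = -3/2 + (-2294 + 43) = -3/2 - 2251 = -4505/2 ≈ -2252.5)
Q/(S(-6) - 3*0) = -4505/(2*(√2*√(-6) - 3*0)) = -4505/(2*(√2*(I*√6) + 0)) = -4505/(2*(2*I*√3 + 0)) = -4505*(-I*√3/6)/2 = -(-4505)*I*√3/12 = 4505*I*√3/12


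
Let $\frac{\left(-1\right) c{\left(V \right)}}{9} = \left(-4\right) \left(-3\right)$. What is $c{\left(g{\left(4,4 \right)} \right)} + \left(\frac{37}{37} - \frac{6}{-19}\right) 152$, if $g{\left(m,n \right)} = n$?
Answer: $92$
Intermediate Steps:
$c{\left(V \right)} = -108$ ($c{\left(V \right)} = - 9 \left(\left(-4\right) \left(-3\right)\right) = \left(-9\right) 12 = -108$)
$c{\left(g{\left(4,4 \right)} \right)} + \left(\frac{37}{37} - \frac{6}{-19}\right) 152 = -108 + \left(\frac{37}{37} - \frac{6}{-19}\right) 152 = -108 + \left(37 \cdot \frac{1}{37} - - \frac{6}{19}\right) 152 = -108 + \left(1 + \frac{6}{19}\right) 152 = -108 + \frac{25}{19} \cdot 152 = -108 + 200 = 92$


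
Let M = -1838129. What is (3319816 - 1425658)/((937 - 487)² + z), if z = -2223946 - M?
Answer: -1894158/183317 ≈ -10.333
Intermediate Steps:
z = -385817 (z = -2223946 - 1*(-1838129) = -2223946 + 1838129 = -385817)
(3319816 - 1425658)/((937 - 487)² + z) = (3319816 - 1425658)/((937 - 487)² - 385817) = 1894158/(450² - 385817) = 1894158/(202500 - 385817) = 1894158/(-183317) = 1894158*(-1/183317) = -1894158/183317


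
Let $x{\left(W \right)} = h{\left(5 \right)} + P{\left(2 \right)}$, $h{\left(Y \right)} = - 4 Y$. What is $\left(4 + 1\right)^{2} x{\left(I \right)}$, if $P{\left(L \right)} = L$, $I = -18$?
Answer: $-450$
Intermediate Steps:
$x{\left(W \right)} = -18$ ($x{\left(W \right)} = \left(-4\right) 5 + 2 = -20 + 2 = -18$)
$\left(4 + 1\right)^{2} x{\left(I \right)} = \left(4 + 1\right)^{2} \left(-18\right) = 5^{2} \left(-18\right) = 25 \left(-18\right) = -450$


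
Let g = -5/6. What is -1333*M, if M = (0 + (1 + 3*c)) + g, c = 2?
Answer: -49321/6 ≈ -8220.2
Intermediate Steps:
g = -5/6 (g = -5*1/6 = -5/6 ≈ -0.83333)
M = 37/6 (M = (0 + (1 + 3*2)) - 5/6 = (0 + (1 + 6)) - 5/6 = (0 + 7) - 5/6 = 7 - 5/6 = 37/6 ≈ 6.1667)
-1333*M = -1333*37/6 = -49321/6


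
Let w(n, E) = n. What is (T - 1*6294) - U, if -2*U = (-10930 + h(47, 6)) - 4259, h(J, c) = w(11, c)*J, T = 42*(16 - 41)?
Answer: -14680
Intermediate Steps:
T = -1050 (T = 42*(-25) = -1050)
h(J, c) = 11*J
U = 7336 (U = -((-10930 + 11*47) - 4259)/2 = -((-10930 + 517) - 4259)/2 = -(-10413 - 4259)/2 = -1/2*(-14672) = 7336)
(T - 1*6294) - U = (-1050 - 1*6294) - 1*7336 = (-1050 - 6294) - 7336 = -7344 - 7336 = -14680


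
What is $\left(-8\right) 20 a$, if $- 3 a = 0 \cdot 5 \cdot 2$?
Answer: $0$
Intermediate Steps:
$a = 0$ ($a = - \frac{0 \cdot 5 \cdot 2}{3} = - \frac{0 \cdot 2}{3} = \left(- \frac{1}{3}\right) 0 = 0$)
$\left(-8\right) 20 a = \left(-8\right) 20 \cdot 0 = \left(-160\right) 0 = 0$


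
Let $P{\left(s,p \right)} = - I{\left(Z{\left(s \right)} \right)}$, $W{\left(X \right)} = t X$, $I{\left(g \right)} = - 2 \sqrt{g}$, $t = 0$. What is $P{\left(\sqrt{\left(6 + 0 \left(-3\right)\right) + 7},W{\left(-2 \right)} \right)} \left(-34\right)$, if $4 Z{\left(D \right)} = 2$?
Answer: $- 34 \sqrt{2} \approx -48.083$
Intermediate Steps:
$Z{\left(D \right)} = \frac{1}{2}$ ($Z{\left(D \right)} = \frac{1}{4} \cdot 2 = \frac{1}{2}$)
$W{\left(X \right)} = 0$ ($W{\left(X \right)} = 0 X = 0$)
$P{\left(s,p \right)} = \sqrt{2}$ ($P{\left(s,p \right)} = - \frac{-2}{\sqrt{2}} = - \left(-2\right) \frac{\sqrt{2}}{2} = - \left(-1\right) \sqrt{2} = \sqrt{2}$)
$P{\left(\sqrt{\left(6 + 0 \left(-3\right)\right) + 7},W{\left(-2 \right)} \right)} \left(-34\right) = \sqrt{2} \left(-34\right) = - 34 \sqrt{2}$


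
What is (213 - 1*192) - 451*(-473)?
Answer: 213344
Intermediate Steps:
(213 - 1*192) - 451*(-473) = (213 - 192) + 213323 = 21 + 213323 = 213344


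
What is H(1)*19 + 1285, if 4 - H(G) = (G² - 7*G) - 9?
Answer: 1646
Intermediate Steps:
H(G) = 13 - G² + 7*G (H(G) = 4 - ((G² - 7*G) - 9) = 4 - (-9 + G² - 7*G) = 4 + (9 - G² + 7*G) = 13 - G² + 7*G)
H(1)*19 + 1285 = (13 - 1*1² + 7*1)*19 + 1285 = (13 - 1*1 + 7)*19 + 1285 = (13 - 1 + 7)*19 + 1285 = 19*19 + 1285 = 361 + 1285 = 1646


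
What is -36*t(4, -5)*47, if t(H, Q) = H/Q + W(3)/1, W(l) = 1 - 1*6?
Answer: 49068/5 ≈ 9813.6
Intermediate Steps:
W(l) = -5 (W(l) = 1 - 6 = -5)
t(H, Q) = -5 + H/Q (t(H, Q) = H/Q - 5/1 = H/Q - 5*1 = H/Q - 5 = -5 + H/Q)
-36*t(4, -5)*47 = -36*(-5 + 4/(-5))*47 = -36*(-5 + 4*(-⅕))*47 = -36*(-5 - ⅘)*47 = -36*(-29/5)*47 = (1044/5)*47 = 49068/5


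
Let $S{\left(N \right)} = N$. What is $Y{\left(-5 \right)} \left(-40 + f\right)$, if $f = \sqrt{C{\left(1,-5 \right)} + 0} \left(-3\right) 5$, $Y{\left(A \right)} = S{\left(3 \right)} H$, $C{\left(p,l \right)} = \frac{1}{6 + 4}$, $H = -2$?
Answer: $240 + 9 \sqrt{10} \approx 268.46$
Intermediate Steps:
$C{\left(p,l \right)} = \frac{1}{10}$
$Y{\left(A \right)} = -6$ ($Y{\left(A \right)} = 3 \left(-2\right) = -6$)
$f = - \frac{3 \sqrt{10}}{2}$ ($f = \sqrt{\frac{1}{10} + 0} \left(-3\right) 5 = \sqrt{\frac{1}{10}} \left(-3\right) 5 = \frac{\sqrt{10}}{10} \left(-3\right) 5 = - \frac{3 \sqrt{10}}{10} \cdot 5 = - \frac{3 \sqrt{10}}{2} \approx -4.7434$)
$Y{\left(-5 \right)} \left(-40 + f\right) = - 6 \left(-40 - \frac{3 \sqrt{10}}{2}\right) = 240 + 9 \sqrt{10}$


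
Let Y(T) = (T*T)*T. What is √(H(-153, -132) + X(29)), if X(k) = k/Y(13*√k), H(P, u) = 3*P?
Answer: √(-11025088659 + 377*√29)/4901 ≈ 21.424*I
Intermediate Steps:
Y(T) = T³ (Y(T) = T²*T = T³)
X(k) = 1/(2197*√k) (X(k) = k/((13*√k)³) = k/((2197*k^(3/2))) = k*(1/(2197*k^(3/2))) = 1/(2197*√k))
√(H(-153, -132) + X(29)) = √(3*(-153) + 1/(2197*√29)) = √(-459 + (√29/29)/2197) = √(-459 + √29/63713)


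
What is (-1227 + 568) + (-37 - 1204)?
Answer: -1900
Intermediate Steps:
(-1227 + 568) + (-37 - 1204) = -659 - 1241 = -1900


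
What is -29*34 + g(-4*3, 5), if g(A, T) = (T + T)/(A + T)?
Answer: -6912/7 ≈ -987.43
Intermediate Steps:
g(A, T) = 2*T/(A + T) (g(A, T) = (2*T)/(A + T) = 2*T/(A + T))
-29*34 + g(-4*3, 5) = -29*34 + 2*5/(-4*3 + 5) = -986 + 2*5/(-12 + 5) = -986 + 2*5/(-7) = -986 + 2*5*(-⅐) = -986 - 10/7 = -6912/7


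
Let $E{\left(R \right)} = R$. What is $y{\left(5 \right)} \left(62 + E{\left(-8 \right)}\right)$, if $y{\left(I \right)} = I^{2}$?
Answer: $1350$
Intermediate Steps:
$y{\left(5 \right)} \left(62 + E{\left(-8 \right)}\right) = 5^{2} \left(62 - 8\right) = 25 \cdot 54 = 1350$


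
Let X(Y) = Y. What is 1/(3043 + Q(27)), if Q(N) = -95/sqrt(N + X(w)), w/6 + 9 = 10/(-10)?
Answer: 100419/305584042 - 95*I*sqrt(33)/305584042 ≈ 0.00032861 - 1.7859e-6*I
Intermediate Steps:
w = -60 (w = -54 + 6*(10/(-10)) = -54 + 6*(10*(-1/10)) = -54 + 6*(-1) = -54 - 6 = -60)
Q(N) = -95/sqrt(-60 + N) (Q(N) = -95/sqrt(N - 60) = -95/sqrt(-60 + N))
1/(3043 + Q(27)) = 1/(3043 - 95/sqrt(-60 + 27)) = 1/(3043 - (-95)*I*sqrt(33)/33) = 1/(3043 + 95*I*sqrt(33)/33)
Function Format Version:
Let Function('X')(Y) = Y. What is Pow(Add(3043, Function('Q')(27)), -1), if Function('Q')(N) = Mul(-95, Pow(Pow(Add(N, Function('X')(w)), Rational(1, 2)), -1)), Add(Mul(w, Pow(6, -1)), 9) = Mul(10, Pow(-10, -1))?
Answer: Add(Rational(100419, 305584042), Mul(Rational(-95, 305584042), I, Pow(33, Rational(1, 2)))) ≈ Add(0.00032861, Mul(-1.7859e-6, I))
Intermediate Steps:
w = -60 (w = Add(-54, Mul(6, Mul(10, Pow(-10, -1)))) = Add(-54, Mul(6, Mul(10, Rational(-1, 10)))) = Add(-54, Mul(6, -1)) = Add(-54, -6) = -60)
Function('Q')(N) = Mul(-95, Pow(Add(-60, N), Rational(-1, 2))) (Function('Q')(N) = Mul(-95, Pow(Pow(Add(N, -60), Rational(1, 2)), -1)) = Mul(-95, Pow(Pow(Add(-60, N), Rational(1, 2)), -1)) = Mul(-95, Pow(Add(-60, N), Rational(-1, 2))))
Pow(Add(3043, Function('Q')(27)), -1) = Pow(Add(3043, Mul(-95, Pow(Add(-60, 27), Rational(-1, 2)))), -1) = Pow(Add(3043, Mul(-95, Pow(-33, Rational(-1, 2)))), -1) = Pow(Add(3043, Mul(-95, Mul(Rational(-1, 33), I, Pow(33, Rational(1, 2))))), -1) = Pow(Add(3043, Mul(Rational(95, 33), I, Pow(33, Rational(1, 2)))), -1)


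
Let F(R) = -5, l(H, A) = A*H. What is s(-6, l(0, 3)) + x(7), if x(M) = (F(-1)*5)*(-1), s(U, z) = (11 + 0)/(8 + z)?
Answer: 211/8 ≈ 26.375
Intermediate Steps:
s(U, z) = 11/(8 + z)
x(M) = 25 (x(M) = -5*5*(-1) = -25*(-1) = 25)
s(-6, l(0, 3)) + x(7) = 11/(8 + 3*0) + 25 = 11/(8 + 0) + 25 = 11/8 + 25 = 211/8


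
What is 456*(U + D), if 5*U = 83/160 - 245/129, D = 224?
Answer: 438677833/4300 ≈ 1.0202e+5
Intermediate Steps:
U = -28493/103200 (U = (83/160 - 245/129)/5 = (⅕)*(-28493/20640) = -28493/103200 ≈ -0.27609)
456*(U + D) = 456*(-28493/103200 + 224) = 456*(23088307/103200) = 438677833/4300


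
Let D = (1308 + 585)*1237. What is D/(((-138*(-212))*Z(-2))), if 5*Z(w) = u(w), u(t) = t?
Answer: -3902735/19504 ≈ -200.10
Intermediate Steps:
Z(w) = w/5
D = 2341641 (D = 1893*1237 = 2341641)
D/(((-138*(-212))*Z(-2))) = 2341641/(((-138*(-212))*((1/5)*(-2)))) = 2341641/((29256*(-2/5))) = 2341641/(-58512/5) = 2341641*(-5/58512) = -3902735/19504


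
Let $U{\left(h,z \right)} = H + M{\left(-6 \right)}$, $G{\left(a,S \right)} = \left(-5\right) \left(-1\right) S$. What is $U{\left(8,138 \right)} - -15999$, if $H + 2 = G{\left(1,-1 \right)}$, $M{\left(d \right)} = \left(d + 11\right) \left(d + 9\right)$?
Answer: $16007$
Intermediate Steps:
$M{\left(d \right)} = \left(9 + d\right) \left(11 + d\right)$ ($M{\left(d \right)} = \left(11 + d\right) \left(9 + d\right) = \left(9 + d\right) \left(11 + d\right)$)
$G{\left(a,S \right)} = 5 S$
$H = -7$ ($H = -2 + 5 \left(-1\right) = -2 - 5 = -7$)
$U{\left(h,z \right)} = 8$ ($U{\left(h,z \right)} = -7 + \left(99 + \left(-6\right)^{2} + 20 \left(-6\right)\right) = -7 + \left(99 + 36 - 120\right) = -7 + 15 = 8$)
$U{\left(8,138 \right)} - -15999 = 8 - -15999 = 8 + 15999 = 16007$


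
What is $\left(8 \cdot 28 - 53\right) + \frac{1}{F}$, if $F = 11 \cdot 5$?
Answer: $\frac{9406}{55} \approx 171.02$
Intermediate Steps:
$F = 55$
$\left(8 \cdot 28 - 53\right) + \frac{1}{F} = \left(8 \cdot 28 - 53\right) + \frac{1}{55} = \left(224 - 53\right) + \frac{1}{55} = 171 + \frac{1}{55} = \frac{9406}{55}$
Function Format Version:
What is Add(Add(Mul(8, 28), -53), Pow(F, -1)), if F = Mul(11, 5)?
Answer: Rational(9406, 55) ≈ 171.02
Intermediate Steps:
F = 55
Add(Add(Mul(8, 28), -53), Pow(F, -1)) = Add(Add(Mul(8, 28), -53), Pow(55, -1)) = Add(Add(224, -53), Rational(1, 55)) = Add(171, Rational(1, 55)) = Rational(9406, 55)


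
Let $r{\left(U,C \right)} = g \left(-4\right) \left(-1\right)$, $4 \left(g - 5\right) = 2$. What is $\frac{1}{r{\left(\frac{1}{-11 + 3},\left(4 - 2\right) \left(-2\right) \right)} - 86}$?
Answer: $- \frac{1}{64} \approx -0.015625$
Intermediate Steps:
$g = \frac{11}{2}$ ($g = 5 + \frac{1}{4} \cdot 2 = 5 + \frac{1}{2} = \frac{11}{2} \approx 5.5$)
$r{\left(U,C \right)} = 22$ ($r{\left(U,C \right)} = \frac{11}{2} \left(-4\right) \left(-1\right) = \left(-22\right) \left(-1\right) = 22$)
$\frac{1}{r{\left(\frac{1}{-11 + 3},\left(4 - 2\right) \left(-2\right) \right)} - 86} = \frac{1}{22 - 86} = \frac{1}{-64} = - \frac{1}{64}$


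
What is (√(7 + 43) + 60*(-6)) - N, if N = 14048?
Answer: -14408 + 5*√2 ≈ -14401.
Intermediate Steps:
(√(7 + 43) + 60*(-6)) - N = (√(7 + 43) + 60*(-6)) - 1*14048 = (√50 - 360) - 14048 = (5*√2 - 360) - 14048 = (-360 + 5*√2) - 14048 = -14408 + 5*√2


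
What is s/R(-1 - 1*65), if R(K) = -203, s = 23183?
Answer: -23183/203 ≈ -114.20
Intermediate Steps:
s/R(-1 - 1*65) = 23183/(-203) = 23183*(-1/203) = -23183/203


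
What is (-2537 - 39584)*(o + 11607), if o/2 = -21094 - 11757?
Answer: 2278535495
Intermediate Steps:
o = -65702 (o = 2*(-21094 - 11757) = 2*(-32851) = -65702)
(-2537 - 39584)*(o + 11607) = (-2537 - 39584)*(-65702 + 11607) = -42121*(-54095) = 2278535495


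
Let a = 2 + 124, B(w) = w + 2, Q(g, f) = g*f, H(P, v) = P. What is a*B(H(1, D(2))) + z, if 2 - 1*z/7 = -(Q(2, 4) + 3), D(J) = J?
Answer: 469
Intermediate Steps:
Q(g, f) = f*g
B(w) = 2 + w
a = 126
z = 91 (z = 14 - (-7)*(4*2 + 3) = 14 - (-7)*(8 + 3) = 14 - (-7)*11 = 14 - 7*(-11) = 14 + 77 = 91)
a*B(H(1, D(2))) + z = 126*(2 + 1) + 91 = 126*3 + 91 = 378 + 91 = 469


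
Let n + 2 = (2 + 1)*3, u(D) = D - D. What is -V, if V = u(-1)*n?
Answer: 0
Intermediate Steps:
u(D) = 0
n = 7 (n = -2 + (2 + 1)*3 = -2 + 3*3 = -2 + 9 = 7)
V = 0 (V = 0*7 = 0)
-V = -1*0 = 0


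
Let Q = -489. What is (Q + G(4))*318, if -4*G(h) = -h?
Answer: -155184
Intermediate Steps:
G(h) = h/4 (G(h) = -(-1)*h/4 = h/4)
(Q + G(4))*318 = (-489 + (1/4)*4)*318 = (-489 + 1)*318 = -488*318 = -155184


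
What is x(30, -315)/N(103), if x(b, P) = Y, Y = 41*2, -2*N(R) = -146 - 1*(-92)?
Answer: 82/27 ≈ 3.0370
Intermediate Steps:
N(R) = 27 (N(R) = -(-146 - 1*(-92))/2 = -(-146 + 92)/2 = -1/2*(-54) = 27)
Y = 82
x(b, P) = 82
x(30, -315)/N(103) = 82/27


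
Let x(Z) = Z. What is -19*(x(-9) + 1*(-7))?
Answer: 304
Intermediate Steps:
-19*(x(-9) + 1*(-7)) = -19*(-9 + 1*(-7)) = -19*(-9 - 7) = -19*(-16) = 304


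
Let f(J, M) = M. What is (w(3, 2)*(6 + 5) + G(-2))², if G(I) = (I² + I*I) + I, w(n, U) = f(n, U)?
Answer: 784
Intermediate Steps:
w(n, U) = U
G(I) = I + 2*I² (G(I) = (I² + I²) + I = 2*I² + I = I + 2*I²)
(w(3, 2)*(6 + 5) + G(-2))² = (2*(6 + 5) - 2*(1 + 2*(-2)))² = (2*11 - 2*(1 - 4))² = (22 - 2*(-3))² = (22 + 6)² = 28² = 784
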